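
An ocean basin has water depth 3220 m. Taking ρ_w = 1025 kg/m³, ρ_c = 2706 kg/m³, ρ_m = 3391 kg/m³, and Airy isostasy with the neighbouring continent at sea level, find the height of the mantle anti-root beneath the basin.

Balancing pressure at the compensation depth: replacing crust with seawater at the top is compensated by replacing crust with mantle at the base: d (ρ_c − ρ_w) = a (ρ_m − ρ_c).
a = d (ρ_c − ρ_w)/(ρ_m − ρ_c) = 3220 m × 1681/685 = 7900 m.

7900 m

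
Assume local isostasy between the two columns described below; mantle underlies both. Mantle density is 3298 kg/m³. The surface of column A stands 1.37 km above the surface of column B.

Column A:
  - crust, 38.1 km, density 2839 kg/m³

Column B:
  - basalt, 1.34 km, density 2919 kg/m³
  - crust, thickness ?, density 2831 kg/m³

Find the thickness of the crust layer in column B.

Take the compensation level at the base of the deeper column (depth z_c below the surface of column A) and equate Σ ρ_i t_i down to z_c; mantle fills any gap and the z_c terms cancel.
Column A: 38.1×2839 + (z_c − 38.1)×3298
Column B: 1.37×0 + 1.34×2919 + x×2831 + (z_c − 1.37 − 1.34 − x)×3298
The z_c×3298 term appears on both sides and cancels. Collect the known terms of each column as K = Σ(ρt)_known − 3298 × (depth of known layers): K_A = 108165.9 − 3298×38.1 = −17487.9; K_B = 3911.46 − 3298×(1.37 + 1.34) = −5026.12.
Balance: K_A = K_B − x×(3298 − 2831), so x = (K_B − K_A)/(3298 − 2831) = 12461.8/467 = 26.7 km.

26.7 km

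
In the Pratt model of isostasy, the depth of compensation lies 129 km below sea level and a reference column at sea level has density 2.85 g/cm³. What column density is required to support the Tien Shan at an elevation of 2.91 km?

Pratt balance: ρ_ref D = ρ (D + h).
ρ = ρ_ref D/(D + h) = 2.85 × 129 km/(129 km + 2.91 km) = 2.79 g/cm³.

2.79 g/cm³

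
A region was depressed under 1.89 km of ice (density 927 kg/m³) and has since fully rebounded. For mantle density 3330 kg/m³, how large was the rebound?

0.526 km

Removing the load lets mantle flow back in; uplift u satisfies ρ_ice t = ρ_m u.
u = t ρ_ice/ρ_m = 1.89 km × 927/3330 = 0.526 km.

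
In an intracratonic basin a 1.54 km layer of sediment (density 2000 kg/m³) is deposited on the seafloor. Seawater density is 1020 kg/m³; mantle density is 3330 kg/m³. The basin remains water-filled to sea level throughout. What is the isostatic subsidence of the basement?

Submarine loading: the sediment displaces seawater, and the subsidence is in turn flooded, so s (ρ_m − ρ_w) = t (ρ_sed − ρ_w).
s = 1.54 km × (2000 − 1020) / (3330 − 1020) = 0.653 km.

0.653 km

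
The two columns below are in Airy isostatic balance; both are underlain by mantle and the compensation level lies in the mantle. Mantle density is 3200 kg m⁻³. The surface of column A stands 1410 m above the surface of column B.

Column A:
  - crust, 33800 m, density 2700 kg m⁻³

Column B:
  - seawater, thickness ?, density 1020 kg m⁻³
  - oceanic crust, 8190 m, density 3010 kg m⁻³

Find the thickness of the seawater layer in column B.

4970 m

Take the compensation level at the base of the deeper column (depth z_c below the surface of column A) and equate Σ ρ_i t_i down to z_c; mantle fills any gap and the z_c terms cancel.
Column A: 33800×2700 + (z_c − 33800)×3200
Column B: 1410×0 + x×1020 + 8190×3010 + (z_c − 1410 − 8190 − x)×3200
The z_c×3200 term appears on both sides and cancels. Collect the known terms of each column as K = Σ(ρt)_known − 3200 × (depth of known layers): K_A = 91260000 − 3200×33800 = −16900000; K_B = 24651900 − 3200×(1410 + 8190) = −6068100.
Balance: K_A = K_B − x×(3200 − 1020), so x = (K_B − K_A)/(3200 − 1020) = 10831900/2180 = 4970 m.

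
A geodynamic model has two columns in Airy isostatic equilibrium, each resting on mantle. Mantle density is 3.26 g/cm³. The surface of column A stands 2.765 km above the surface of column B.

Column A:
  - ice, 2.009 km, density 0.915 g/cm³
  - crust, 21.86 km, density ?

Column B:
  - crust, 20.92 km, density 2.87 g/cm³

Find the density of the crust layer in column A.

Take the compensation level at the base of the deeper column (depth z_c below the surface of column A) and equate Σ ρ_i t_i down to z_c; mantle fills any gap and the z_c terms cancel.
Column A: 2.009×0.915 + 21.86×ρ + (z_c − 23.869)×3.26
Column B: 2.765×0 + 20.92×2.87 + (z_c − 2.765 − 20.92)×3.26
The z_c×3.26 term appears on both sides and cancels. Collect the known terms of each column as K = Σ(ρt)_known − 3.26 × (depth of known layers): K_A = 1.838235 − 3.26×23.869 = −75.974705; K_B = 60.0404 − 3.26×(2.765 + 20.92) = −17.1727.
Balance: K_A + 21.86×ρ = K_B, so ρ = (K_B − K_A)/21.86 = 58.802/21.86 = 2.69 g/cm³.

2.69 g/cm³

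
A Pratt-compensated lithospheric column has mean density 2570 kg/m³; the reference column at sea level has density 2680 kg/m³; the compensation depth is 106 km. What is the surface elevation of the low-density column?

ρ_ref D = ρ (D + h) → h = D (ρ_ref − ρ)/ρ.
h = 106 km × (2680 − 2570)/2570 = 4.54 km.

4.54 km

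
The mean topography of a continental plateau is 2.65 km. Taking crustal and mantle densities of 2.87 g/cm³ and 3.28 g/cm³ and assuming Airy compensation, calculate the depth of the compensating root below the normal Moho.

In Airy isostatic equilibrium: the weight of the topography is balanced by the buoyancy of the root, ρ_c h = (ρ_m − ρ_c) r.
r = h · ρ_c / (ρ_m − ρ_c) = 2.65 km × 2.87 / (3.28 − 2.87) = 18.6 km.

18.6 km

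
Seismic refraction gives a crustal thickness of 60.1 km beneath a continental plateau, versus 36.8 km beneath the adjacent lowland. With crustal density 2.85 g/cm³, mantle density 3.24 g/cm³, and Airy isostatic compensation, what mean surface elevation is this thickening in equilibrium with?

2.8 km

Excess crust Δ = 60.1 km − 36.8 km = 23.3 km, split between elevation h and root r with h + r = Δ.
Airy balance ρ_c h = (ρ_m − ρ_c) r gives r = h ρ_c/(ρ_m − ρ_c), so h (1 + ρ_c/(ρ_m − ρ_c)) = Δ, i.e. h = Δ (ρ_m − ρ_c)/ρ_m.
h = 23.3 km × 0.39/3.24 = 2.8 km.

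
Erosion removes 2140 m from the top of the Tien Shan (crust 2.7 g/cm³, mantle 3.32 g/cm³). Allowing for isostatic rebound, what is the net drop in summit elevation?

Rebound u = e ρ_c/ρ_m = 2140 m × 2.7/3.32 = 1740 m.
Net surface drop = e − u = 2140 m − 1740 m = e (ρ_m − ρ_c)/ρ_m = 400 m.

400 m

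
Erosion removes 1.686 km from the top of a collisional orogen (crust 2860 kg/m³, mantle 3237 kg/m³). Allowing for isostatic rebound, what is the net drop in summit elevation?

0.196 km

Rebound u = e ρ_c/ρ_m = 1.686 km × 2860/3237 = 1.49 km.
Net surface drop = e − u = 1.686 km − 1.49 km = e (ρ_m − ρ_c)/ρ_m = 0.196 km.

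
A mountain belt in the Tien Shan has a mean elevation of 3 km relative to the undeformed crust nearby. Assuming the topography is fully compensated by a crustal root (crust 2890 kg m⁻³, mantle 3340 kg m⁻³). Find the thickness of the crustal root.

19.3 km

By Archimedes' principle applied to the lithosphere: the weight of the topography is balanced by the buoyancy of the root, ρ_c h = (ρ_m − ρ_c) r.
r = h · ρ_c / (ρ_m − ρ_c) = 3 km × 2890 / (3340 − 2890) = 19.3 km.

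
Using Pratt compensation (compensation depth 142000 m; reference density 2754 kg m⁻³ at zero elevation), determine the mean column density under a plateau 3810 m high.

Pratt balance: ρ_ref D = ρ (D + h).
ρ = ρ_ref D/(D + h) = 2754 × 142000 m/(142000 m + 3810 m) = 2680 kg m⁻³.

2680 kg m⁻³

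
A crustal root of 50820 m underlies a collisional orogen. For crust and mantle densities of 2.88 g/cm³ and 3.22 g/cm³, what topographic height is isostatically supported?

6000 m

Balancing pressure at the compensation depth: ρ_c h = (ρ_m − ρ_c) r.
h = r (ρ_m − ρ_c) / ρ_c = 50820 m × (3.22 − 2.88) / 2.88 = 6000 m.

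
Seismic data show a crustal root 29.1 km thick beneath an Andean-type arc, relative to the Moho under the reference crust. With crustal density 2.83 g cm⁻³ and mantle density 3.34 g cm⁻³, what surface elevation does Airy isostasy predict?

Balancing pressure at the compensation depth: ρ_c h = (ρ_m − ρ_c) r.
h = r (ρ_m − ρ_c) / ρ_c = 29.1 km × (3.34 − 2.83) / 2.83 = 5.24 km.

5.24 km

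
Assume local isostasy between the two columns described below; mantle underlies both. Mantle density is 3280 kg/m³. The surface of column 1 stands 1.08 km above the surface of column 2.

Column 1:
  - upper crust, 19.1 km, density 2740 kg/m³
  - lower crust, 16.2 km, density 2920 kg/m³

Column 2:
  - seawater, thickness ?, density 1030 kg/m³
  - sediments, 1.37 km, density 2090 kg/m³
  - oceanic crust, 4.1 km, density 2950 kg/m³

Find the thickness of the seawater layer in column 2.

Take the compensation level at the base of the deeper column (depth z_c below the surface of column 1) and equate Σ ρ_i t_i down to z_c; mantle fills any gap and the z_c terms cancel.
Column 1: 19.1×2740 + 16.2×2920 + (z_c − 35.3)×3280
Column 2: 1.08×0 + x×1030 + 1.37×2090 + 4.1×2950 + (z_c − 1.08 − 5.47 − x)×3280
The z_c×3280 term appears on both sides and cancels. Collect the known terms of each column as K = Σ(ρt)_known − 3280 × (depth of known layers): K_1 = 99638 − 3280×35.3 = −16146; K_2 = 14958.3 − 3280×(1.08 + 5.47) = −6525.7.
Balance: K_1 = K_2 − x×(3280 − 1030), so x = (K_2 − K_1)/(3280 − 1030) = 9620.3/2250 = 4.28 km.

4.28 km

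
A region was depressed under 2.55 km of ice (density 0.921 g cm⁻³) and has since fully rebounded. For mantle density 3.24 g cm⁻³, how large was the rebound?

Removing the load lets mantle flow back in; uplift u satisfies ρ_ice t = ρ_m u.
u = t ρ_ice/ρ_m = 2.55 km × 0.921/3.24 = 0.725 km.

0.725 km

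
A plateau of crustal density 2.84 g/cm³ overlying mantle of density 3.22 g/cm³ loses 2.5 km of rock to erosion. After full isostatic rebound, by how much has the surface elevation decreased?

0.295 km

Rebound u = e ρ_c/ρ_m = 2.5 km × 2.84/3.22 = 2.205 km.
Net surface drop = e − u = 2.5 km − 2.205 km = e (ρ_m − ρ_c)/ρ_m = 0.295 km.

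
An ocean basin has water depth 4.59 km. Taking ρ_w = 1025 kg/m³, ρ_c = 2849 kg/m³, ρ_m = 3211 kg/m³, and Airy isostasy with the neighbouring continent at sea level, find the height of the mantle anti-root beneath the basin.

23.1 km

Equating mass per unit area of the two columns: replacing crust with seawater at the top is compensated by replacing crust with mantle at the base: d (ρ_c − ρ_w) = a (ρ_m − ρ_c).
a = d (ρ_c − ρ_w)/(ρ_m − ρ_c) = 4.59 km × 1824/362 = 23.1 km.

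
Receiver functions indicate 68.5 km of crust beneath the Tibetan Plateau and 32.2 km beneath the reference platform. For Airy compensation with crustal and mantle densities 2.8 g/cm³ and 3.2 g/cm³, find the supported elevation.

Excess crust Δ = 68.5 km − 32.2 km = 36.3 km, split between elevation h and root r with h + r = Δ.
Airy balance ρ_c h = (ρ_m − ρ_c) r gives r = h ρ_c/(ρ_m − ρ_c), so h (1 + ρ_c/(ρ_m − ρ_c)) = Δ, i.e. h = Δ (ρ_m − ρ_c)/ρ_m.
h = 36.3 km × 0.4/3.2 = 4.54 km.

4.54 km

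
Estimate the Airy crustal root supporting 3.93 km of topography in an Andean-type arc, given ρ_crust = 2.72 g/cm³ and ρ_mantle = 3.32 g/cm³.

17.8 km

Equating mass per unit area of the two columns: the weight of the topography is balanced by the buoyancy of the root, ρ_c h = (ρ_m − ρ_c) r.
r = h · ρ_c / (ρ_m − ρ_c) = 3.93 km × 2.72 / (3.32 − 2.72) = 17.8 km.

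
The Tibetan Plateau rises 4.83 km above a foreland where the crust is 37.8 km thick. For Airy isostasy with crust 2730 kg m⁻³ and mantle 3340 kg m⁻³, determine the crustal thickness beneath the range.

Root depth r = h ρ_c / (ρ_m − ρ_c) = 4.83 km × 2730 / 610 = 21.62 km.
Total thickness = T + h + r = 37.8 km + 4.83 km + 21.62 km = 64.2 km.

64.2 km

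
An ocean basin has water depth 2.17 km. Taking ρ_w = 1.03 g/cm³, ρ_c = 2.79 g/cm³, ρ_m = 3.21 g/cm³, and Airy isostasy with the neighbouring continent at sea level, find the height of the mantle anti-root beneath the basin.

9.09 km

In Airy isostatic equilibrium: replacing crust with seawater at the top is compensated by replacing crust with mantle at the base: d (ρ_c − ρ_w) = a (ρ_m − ρ_c).
a = d (ρ_c − ρ_w)/(ρ_m − ρ_c) = 2.17 km × 1.76/0.42 = 9.09 km.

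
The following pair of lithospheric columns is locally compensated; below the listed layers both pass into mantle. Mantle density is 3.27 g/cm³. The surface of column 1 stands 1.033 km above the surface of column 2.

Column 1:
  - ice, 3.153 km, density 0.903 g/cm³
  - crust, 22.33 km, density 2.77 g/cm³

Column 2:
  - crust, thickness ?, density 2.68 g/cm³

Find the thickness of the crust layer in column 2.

Take the compensation level at the base of the deeper column (depth z_c below the surface of column 1) and equate Σ ρ_i t_i down to z_c; mantle fills any gap and the z_c terms cancel.
Column 1: 3.153×0.903 + 22.33×2.77 + (z_c − 25.483)×3.27
Column 2: 1.033×0 + x×2.68 + (z_c − 1.033 − 0 − x)×3.27
The z_c×3.27 term appears on both sides and cancels. Collect the known terms of each column as K = Σ(ρt)_known − 3.27 × (depth of known layers): K_1 = 64.701259 − 3.27×25.483 = −18.628151; K_2 = 0 − 3.27×(1.033 + 0) = −3.37791.
Balance: K_1 = K_2 − x×(3.27 − 2.68), so x = (K_2 − K_1)/(3.27 − 2.68) = 15.2502/0.59 = 25.8 km.

25.8 km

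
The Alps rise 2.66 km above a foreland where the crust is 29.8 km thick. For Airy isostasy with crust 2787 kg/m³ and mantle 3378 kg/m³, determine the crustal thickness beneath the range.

Root depth r = h ρ_c / (ρ_m − ρ_c) = 2.66 km × 2787 / 591 = 12.54 km.
Total thickness = T + h + r = 29.8 km + 2.66 km + 12.54 km = 45 km.

45 km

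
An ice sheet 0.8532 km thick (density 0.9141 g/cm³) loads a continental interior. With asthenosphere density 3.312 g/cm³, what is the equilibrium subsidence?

By Archimedes' principle applied to the lithosphere: the ice load ρ_ice t is balanced by mantle displaced below, ρ_m s.
s = t ρ_ice / ρ_m = 0.8532 km × 0.9141/3.312 = 0.235 km.

0.235 km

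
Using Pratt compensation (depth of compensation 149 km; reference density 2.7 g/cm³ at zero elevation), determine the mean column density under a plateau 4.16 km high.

2.63 g/cm³

Pratt balance: ρ_ref D = ρ (D + h).
ρ = ρ_ref D/(D + h) = 2.7 × 149 km/(149 km + 4.16 km) = 2.63 g/cm³.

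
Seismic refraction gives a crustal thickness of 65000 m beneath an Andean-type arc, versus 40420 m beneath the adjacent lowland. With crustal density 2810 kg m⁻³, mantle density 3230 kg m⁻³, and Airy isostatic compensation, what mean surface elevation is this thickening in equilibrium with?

Excess crust Δ = 65000 m − 40420 m = 24580 m, split between elevation h and root r with h + r = Δ.
Airy balance ρ_c h = (ρ_m − ρ_c) r gives r = h ρ_c/(ρ_m − ρ_c), so h (1 + ρ_c/(ρ_m − ρ_c)) = Δ, i.e. h = Δ (ρ_m − ρ_c)/ρ_m.
h = 24580 m × 420/3230 = 3200 m.

3200 m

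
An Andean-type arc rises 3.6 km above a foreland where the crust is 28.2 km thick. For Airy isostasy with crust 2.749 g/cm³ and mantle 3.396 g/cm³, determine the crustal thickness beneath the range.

47.1 km

Root depth r = h ρ_c / (ρ_m − ρ_c) = 3.6 km × 2.749 / 0.647 = 15.3 km.
Total thickness = T + h + r = 28.2 km + 3.6 km + 15.3 km = 47.1 km.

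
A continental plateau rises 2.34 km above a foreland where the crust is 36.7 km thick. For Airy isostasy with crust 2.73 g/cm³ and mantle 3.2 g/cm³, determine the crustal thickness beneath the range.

Root depth r = h ρ_c / (ρ_m − ρ_c) = 2.34 km × 2.73 / 0.47 = 13.59 km.
Total thickness = T + h + r = 36.7 km + 2.34 km + 13.59 km = 52.6 km.

52.6 km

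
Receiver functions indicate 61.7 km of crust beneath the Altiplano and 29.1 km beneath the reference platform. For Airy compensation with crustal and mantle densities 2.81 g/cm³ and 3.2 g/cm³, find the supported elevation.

Excess crust Δ = 61.7 km − 29.1 km = 32.6 km, split between elevation h and root r with h + r = Δ.
Airy balance ρ_c h = (ρ_m − ρ_c) r gives r = h ρ_c/(ρ_m − ρ_c), so h (1 + ρ_c/(ρ_m − ρ_c)) = Δ, i.e. h = Δ (ρ_m − ρ_c)/ρ_m.
h = 32.6 km × 0.39/3.2 = 3.97 km.

3.97 km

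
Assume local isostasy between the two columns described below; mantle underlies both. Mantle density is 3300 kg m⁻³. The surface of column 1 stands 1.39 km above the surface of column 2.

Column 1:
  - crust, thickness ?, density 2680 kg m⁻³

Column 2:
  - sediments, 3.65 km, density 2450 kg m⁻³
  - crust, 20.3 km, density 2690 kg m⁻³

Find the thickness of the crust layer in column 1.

Take the compensation level at the base of the deeper column (depth z_c below the surface of column 1) and equate Σ ρ_i t_i down to z_c; mantle fills any gap and the z_c terms cancel.
Column 1: x×2680 + (z_c − 0 − x)×3300
Column 2: 1.39×0 + 3.65×2450 + 20.3×2690 + (z_c − 1.39 − 23.95)×3300
The z_c×3300 term appears on both sides and cancels. Collect the known terms of each column as K = Σ(ρt)_known − 3300 × (depth of known layers): K_1 = 0 − 3300×0 = 0; K_2 = 63549.5 − 3300×(1.39 + 23.95) = −20072.5.
Balance: K_1 − x×(3300 − 2680) = K_2, so x = (K_1 − K_2)/(3300 − 2680) = 20072.5/620 = 32.4 km.

32.4 km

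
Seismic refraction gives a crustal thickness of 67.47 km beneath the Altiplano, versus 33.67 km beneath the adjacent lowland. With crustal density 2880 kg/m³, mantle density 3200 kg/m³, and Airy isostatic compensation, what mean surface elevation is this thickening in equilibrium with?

3.38 km

Excess crust Δ = 67.47 km − 33.67 km = 33.8 km, split between elevation h and root r with h + r = Δ.
Airy balance ρ_c h = (ρ_m − ρ_c) r gives r = h ρ_c/(ρ_m − ρ_c), so h (1 + ρ_c/(ρ_m − ρ_c)) = Δ, i.e. h = Δ (ρ_m − ρ_c)/ρ_m.
h = 33.8 km × 320/3200 = 3.38 km.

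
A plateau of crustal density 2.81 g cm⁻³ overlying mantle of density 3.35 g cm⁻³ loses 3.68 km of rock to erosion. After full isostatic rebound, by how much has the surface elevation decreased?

0.593 km

Rebound u = e ρ_c/ρ_m = 3.68 km × 2.81/3.35 = 3.087 km.
Net surface drop = e − u = 3.68 km − 3.087 km = e (ρ_m − ρ_c)/ρ_m = 0.593 km.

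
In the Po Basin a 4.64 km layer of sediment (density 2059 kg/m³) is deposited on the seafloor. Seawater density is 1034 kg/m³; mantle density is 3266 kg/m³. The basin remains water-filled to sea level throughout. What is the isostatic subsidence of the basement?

2.13 km

Submarine loading: the sediment displaces seawater, and the subsidence is in turn flooded, so s (ρ_m − ρ_w) = t (ρ_sed − ρ_w).
s = 4.64 km × (2059 − 1034) / (3266 − 1034) = 2.13 km.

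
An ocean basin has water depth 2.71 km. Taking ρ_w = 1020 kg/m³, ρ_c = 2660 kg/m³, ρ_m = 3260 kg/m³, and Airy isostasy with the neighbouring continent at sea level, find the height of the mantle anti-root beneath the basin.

Equating mass per unit area of the two columns: replacing crust with seawater at the top is compensated by replacing crust with mantle at the base: d (ρ_c − ρ_w) = a (ρ_m − ρ_c).
a = d (ρ_c − ρ_w)/(ρ_m − ρ_c) = 2.71 km × 1640/600 = 7.41 km.

7.41 km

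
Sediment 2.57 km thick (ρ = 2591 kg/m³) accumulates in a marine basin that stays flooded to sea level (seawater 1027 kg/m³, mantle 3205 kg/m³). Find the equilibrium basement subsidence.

1.85 km

Submarine loading: the sediment displaces seawater, and the subsidence is in turn flooded, so s (ρ_m − ρ_w) = t (ρ_sed − ρ_w).
s = 2.57 km × (2591 − 1027) / (3205 − 1027) = 1.85 km.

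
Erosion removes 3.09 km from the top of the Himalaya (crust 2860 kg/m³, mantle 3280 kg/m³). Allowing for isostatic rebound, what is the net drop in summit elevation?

Rebound u = e ρ_c/ρ_m = 3.09 km × 2860/3280 = 2.694 km.
Net surface drop = e − u = 3.09 km − 2.694 km = e (ρ_m − ρ_c)/ρ_m = 0.396 km.

0.396 km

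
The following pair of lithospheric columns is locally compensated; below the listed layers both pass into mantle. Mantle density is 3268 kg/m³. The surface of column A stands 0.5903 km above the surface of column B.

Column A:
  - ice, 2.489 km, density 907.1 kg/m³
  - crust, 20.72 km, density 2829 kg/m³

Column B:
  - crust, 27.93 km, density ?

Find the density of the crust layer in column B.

2800 kg/m³

Take the compensation level at the base of the deeper column (depth z_c below the surface of column A) and equate Σ ρ_i t_i down to z_c; mantle fills any gap and the z_c terms cancel.
Column A: 2.489×907.1 + 20.72×2829 + (z_c − 23.209)×3268
Column B: 0.5903×0 + 27.93×ρ + (z_c − 0.5903 − 27.93)×3268
The z_c×3268 term appears on both sides and cancels. Collect the known terms of each column as K = Σ(ρt)_known − 3268 × (depth of known layers): K_A = 60874.6519 − 3268×23.209 = −14972.3601; K_B = 0 − 3268×(0.5903 + 27.93) = −93204.3404.
Balance: K_A = K_B + 27.93×ρ, so ρ = (K_A − K_B)/27.93 = 78232/27.93 = 2800 kg/m³.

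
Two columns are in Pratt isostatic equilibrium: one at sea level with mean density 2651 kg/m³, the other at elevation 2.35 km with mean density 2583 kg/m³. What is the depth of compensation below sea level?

89.3 km

ρ_ref D = ρ (D + h) → D (ρ_ref − ρ) = ρ h.
D = ρ h/(ρ_ref − ρ) = 2583 × 2.35 km/(2651 − 2583) = 89.3 km.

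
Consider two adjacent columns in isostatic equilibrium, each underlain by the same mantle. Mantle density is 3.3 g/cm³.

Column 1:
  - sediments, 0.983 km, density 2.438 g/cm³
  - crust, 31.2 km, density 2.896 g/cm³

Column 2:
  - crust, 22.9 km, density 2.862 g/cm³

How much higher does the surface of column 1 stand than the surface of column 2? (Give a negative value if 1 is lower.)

1.04 km

For any compensation level in the mantle, the mantle terms cancel and isostasy reduces to e = (Σt_1 − Σt_2) − (Σ(ρt)_1 − Σ(ρt)_2) / ρ_m.
Σt_1 = 32.183 km; Σt_2 = 22.9 km; Σ(ρt)_1 = 92.751754; Σ(ρt)_2 = 65.5398 (in km·g/cm³).
e = (32.183 − 22.9) − (92.751754 − 65.5398) / 3.3 = 1.04 km.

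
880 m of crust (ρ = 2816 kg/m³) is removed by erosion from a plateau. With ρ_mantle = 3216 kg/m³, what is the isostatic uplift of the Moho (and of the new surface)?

Unloading: uplift u = e ρ_c/ρ_m = 880 m × 2816/3216 = 771 m.

771 m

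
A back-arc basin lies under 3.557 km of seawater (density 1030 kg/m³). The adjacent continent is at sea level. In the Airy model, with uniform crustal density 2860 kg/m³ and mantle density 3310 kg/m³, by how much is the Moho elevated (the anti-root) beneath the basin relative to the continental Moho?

In Airy isostatic equilibrium: replacing crust with seawater at the top is compensated by replacing crust with mantle at the base: d (ρ_c − ρ_w) = a (ρ_m − ρ_c).
a = d (ρ_c − ρ_w)/(ρ_m − ρ_c) = 3.557 km × 1830/450 = 14.5 km.

14.5 km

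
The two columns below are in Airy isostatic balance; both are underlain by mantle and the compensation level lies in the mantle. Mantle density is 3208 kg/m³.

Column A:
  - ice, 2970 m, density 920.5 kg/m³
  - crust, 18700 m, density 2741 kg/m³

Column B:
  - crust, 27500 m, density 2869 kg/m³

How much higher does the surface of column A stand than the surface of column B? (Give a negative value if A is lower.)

For any compensation level in the mantle, the mantle terms cancel and isostasy reduces to e = (Σt_A − Σt_B) − (Σ(ρt)_A − Σ(ρt)_B) / ρ_m.
Σt_A = 21670 m; Σt_B = 27500 m; Σ(ρt)_A = 53990585; Σ(ρt)_B = 78897500 (in m·kg/m³).
e = (21670 − 27500) − (53990585 − 78897500) / 3208 = 1930 m.

1930 m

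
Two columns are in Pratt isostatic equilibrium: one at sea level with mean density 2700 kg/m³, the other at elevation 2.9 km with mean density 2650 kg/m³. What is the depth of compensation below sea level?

154 km

ρ_ref D = ρ (D + h) → D (ρ_ref − ρ) = ρ h.
D = ρ h/(ρ_ref − ρ) = 2650 × 2.9 km/(2700 − 2650) = 154 km.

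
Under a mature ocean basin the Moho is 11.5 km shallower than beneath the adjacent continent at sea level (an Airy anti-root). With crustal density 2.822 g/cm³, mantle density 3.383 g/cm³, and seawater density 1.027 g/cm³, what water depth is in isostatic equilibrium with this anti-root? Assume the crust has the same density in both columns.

Replacing a thickness d of crust by seawater at the top must be balanced by replacing crust with mantle at the base: d (ρ_c − ρ_w) = a (ρ_m − ρ_c).
d = a (ρ_m − ρ_c)/(ρ_c − ρ_w) = 11.5 km × 0.561/1.795 = 3.59 km.

3.59 km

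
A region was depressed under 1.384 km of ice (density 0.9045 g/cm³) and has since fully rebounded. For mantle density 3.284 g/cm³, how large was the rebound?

0.381 km

Removing the load lets mantle flow back in; uplift u satisfies ρ_ice t = ρ_m u.
u = t ρ_ice/ρ_m = 1.384 km × 0.9045/3.284 = 0.381 km.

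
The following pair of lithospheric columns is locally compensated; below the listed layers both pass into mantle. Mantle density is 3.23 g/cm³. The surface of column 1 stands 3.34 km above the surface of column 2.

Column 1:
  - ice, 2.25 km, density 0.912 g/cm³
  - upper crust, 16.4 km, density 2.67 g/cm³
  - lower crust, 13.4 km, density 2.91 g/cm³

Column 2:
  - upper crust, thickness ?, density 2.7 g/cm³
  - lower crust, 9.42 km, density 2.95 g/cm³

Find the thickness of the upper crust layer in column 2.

Take the compensation level at the base of the deeper column (depth z_c below the surface of column 1) and equate Σ ρ_i t_i down to z_c; mantle fills any gap and the z_c terms cancel.
Column 1: 2.25×0.912 + 16.4×2.67 + 13.4×2.91 + (z_c − 32.05)×3.23
Column 2: 3.34×0 + x×2.7 + 9.42×2.95 + (z_c − 3.34 − 9.42 − x)×3.23
The z_c×3.23 term appears on both sides and cancels. Collect the known terms of each column as K = Σ(ρt)_known − 3.23 × (depth of known layers): K_1 = 84.834 − 3.23×32.05 = −18.6875; K_2 = 27.789 − 3.23×(3.34 + 9.42) = −13.4258.
Balance: K_1 = K_2 − x×(3.23 − 2.7), so x = (K_2 − K_1)/(3.23 − 2.7) = 5.2617/0.53 = 9.93 km.

9.93 km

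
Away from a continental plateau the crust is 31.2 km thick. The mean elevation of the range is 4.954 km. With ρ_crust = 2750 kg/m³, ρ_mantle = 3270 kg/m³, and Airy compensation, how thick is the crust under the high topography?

62.4 km

Root depth r = h ρ_c / (ρ_m − ρ_c) = 4.954 km × 2750 / 520 = 26.2 km.
Total thickness = T + h + r = 31.2 km + 4.954 km + 26.2 km = 62.4 km.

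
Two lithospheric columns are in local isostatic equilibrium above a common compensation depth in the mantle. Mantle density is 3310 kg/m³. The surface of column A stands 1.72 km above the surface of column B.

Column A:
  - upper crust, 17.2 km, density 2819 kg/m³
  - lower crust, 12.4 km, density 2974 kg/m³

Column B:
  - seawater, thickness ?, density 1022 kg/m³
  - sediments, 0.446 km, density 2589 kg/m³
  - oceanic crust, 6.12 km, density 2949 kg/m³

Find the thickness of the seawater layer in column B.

Take the compensation level at the base of the deeper column (depth z_c below the surface of column A) and equate Σ ρ_i t_i down to z_c; mantle fills any gap and the z_c terms cancel.
Column A: 17.2×2819 + 12.4×2974 + (z_c − 29.6)×3310
Column B: 1.72×0 + x×1022 + 0.446×2589 + 6.12×2949 + (z_c − 1.72 − 6.566 − x)×3310
The z_c×3310 term appears on both sides and cancels. Collect the known terms of each column as K = Σ(ρt)_known − 3310 × (depth of known layers): K_A = 85364.4 − 3310×29.6 = −12611.6; K_B = 19202.574 − 3310×(1.72 + 6.566) = −8224.086.
Balance: K_A = K_B − x×(3310 − 1022), so x = (K_B − K_A)/(3310 − 1022) = 4387.51/2288 = 1.92 km.

1.92 km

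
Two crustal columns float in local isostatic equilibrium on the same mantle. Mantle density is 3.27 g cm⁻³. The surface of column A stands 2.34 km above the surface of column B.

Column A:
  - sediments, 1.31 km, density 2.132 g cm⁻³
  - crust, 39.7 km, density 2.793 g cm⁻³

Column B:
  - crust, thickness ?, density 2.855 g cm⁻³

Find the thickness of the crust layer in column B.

30.8 km

Take the compensation level at the base of the deeper column (depth z_c below the surface of column A) and equate Σ ρ_i t_i down to z_c; mantle fills any gap and the z_c terms cancel.
Column A: 1.31×2.132 + 39.7×2.793 + (z_c − 41.01)×3.27
Column B: 2.34×0 + x×2.855 + (z_c − 2.34 − 0 − x)×3.27
The z_c×3.27 term appears on both sides and cancels. Collect the known terms of each column as K = Σ(ρt)_known − 3.27 × (depth of known layers): K_A = 113.67502 − 3.27×41.01 = −20.42768; K_B = 0 − 3.27×(2.34 + 0) = −7.6518.
Balance: K_A = K_B − x×(3.27 − 2.855), so x = (K_B − K_A)/(3.27 − 2.855) = 12.7759/0.415 = 30.8 km.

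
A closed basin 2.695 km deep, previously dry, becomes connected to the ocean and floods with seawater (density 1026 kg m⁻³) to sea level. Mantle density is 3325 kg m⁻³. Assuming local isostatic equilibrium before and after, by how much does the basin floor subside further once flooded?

After flooding the water column is d + s deep. Its weight must equal the weight of mantle displaced by the extra subsidence s: (d + s) ρ_w = s ρ_m.
s = d ρ_w / (ρ_m − ρ_w) = 2.695 km × 1026/(3325 − 1026) = 1.2 km.

1.2 km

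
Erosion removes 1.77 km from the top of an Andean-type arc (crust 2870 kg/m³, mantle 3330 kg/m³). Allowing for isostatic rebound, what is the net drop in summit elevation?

Rebound u = e ρ_c/ρ_m = 1.77 km × 2870/3330 = 1.525 km.
Net surface drop = e − u = 1.77 km − 1.525 km = e (ρ_m − ρ_c)/ρ_m = 0.245 km.

0.245 km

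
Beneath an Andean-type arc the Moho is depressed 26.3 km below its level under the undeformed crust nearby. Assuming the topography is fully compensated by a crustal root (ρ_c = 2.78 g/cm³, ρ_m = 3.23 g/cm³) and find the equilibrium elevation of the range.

By Archimedes' principle applied to the lithosphere: ρ_c h = (ρ_m − ρ_c) r.
h = r (ρ_m − ρ_c) / ρ_c = 26.3 km × (3.23 − 2.78) / 2.78 = 4.26 km.

4.26 km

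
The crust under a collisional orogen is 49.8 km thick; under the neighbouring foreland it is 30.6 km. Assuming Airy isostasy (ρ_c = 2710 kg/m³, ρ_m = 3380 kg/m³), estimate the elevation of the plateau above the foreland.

3.81 km

Excess crust Δ = 49.8 km − 30.6 km = 19.2 km, split between elevation h and root r with h + r = Δ.
Airy balance ρ_c h = (ρ_m − ρ_c) r gives r = h ρ_c/(ρ_m − ρ_c), so h (1 + ρ_c/(ρ_m − ρ_c)) = Δ, i.e. h = Δ (ρ_m − ρ_c)/ρ_m.
h = 19.2 km × 670/3380 = 3.81 km.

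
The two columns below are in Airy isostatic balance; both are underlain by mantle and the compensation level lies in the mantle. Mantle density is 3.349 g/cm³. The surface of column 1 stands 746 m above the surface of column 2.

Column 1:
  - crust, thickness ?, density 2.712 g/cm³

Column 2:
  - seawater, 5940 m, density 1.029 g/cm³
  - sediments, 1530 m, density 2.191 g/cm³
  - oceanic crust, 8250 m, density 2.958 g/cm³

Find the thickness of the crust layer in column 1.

33400 m

Take the compensation level at the base of the deeper column (depth z_c below the surface of column 1) and equate Σ ρ_i t_i down to z_c; mantle fills any gap and the z_c terms cancel.
Column 1: x×2.712 + (z_c − 0 − x)×3.349
Column 2: 746×0 + 5940×1.029 + 1530×2.191 + 8250×2.958 + (z_c − 746 − 15720)×3.349
The z_c×3.349 term appears on both sides and cancels. Collect the known terms of each column as K = Σ(ρt)_known − 3.349 × (depth of known layers): K_1 = 0 − 3.349×0 = 0; K_2 = 33867.99 − 3.349×(746 + 15720) = −21276.644.
Balance: K_1 − x×(3.349 − 2.712) = K_2, so x = (K_1 − K_2)/(3.349 − 2.712) = 21276.6/0.637 = 33400 m.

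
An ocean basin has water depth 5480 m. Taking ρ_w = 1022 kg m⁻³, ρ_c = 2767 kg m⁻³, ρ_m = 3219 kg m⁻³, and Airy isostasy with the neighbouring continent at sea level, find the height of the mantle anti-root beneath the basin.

Isostatic balance requires: replacing crust with seawater at the top is compensated by replacing crust with mantle at the base: d (ρ_c − ρ_w) = a (ρ_m − ρ_c).
a = d (ρ_c − ρ_w)/(ρ_m − ρ_c) = 5480 m × 1745/452 = 21200 m.

21200 m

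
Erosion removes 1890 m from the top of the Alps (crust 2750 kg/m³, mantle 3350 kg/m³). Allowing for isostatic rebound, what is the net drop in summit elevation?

Rebound u = e ρ_c/ρ_m = 1890 m × 2750/3350 = 1551 m.
Net surface drop = e − u = 1890 m − 1551 m = e (ρ_m − ρ_c)/ρ_m = 339 m.

339 m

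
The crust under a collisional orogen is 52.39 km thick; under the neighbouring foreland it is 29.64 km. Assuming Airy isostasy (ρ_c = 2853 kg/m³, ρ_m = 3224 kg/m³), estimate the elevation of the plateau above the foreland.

Excess crust Δ = 52.39 km − 29.64 km = 22.75 km, split between elevation h and root r with h + r = Δ.
Airy balance ρ_c h = (ρ_m − ρ_c) r gives r = h ρ_c/(ρ_m − ρ_c), so h (1 + ρ_c/(ρ_m − ρ_c)) = Δ, i.e. h = Δ (ρ_m − ρ_c)/ρ_m.
h = 22.75 km × 371/3224 = 2.62 km.

2.62 km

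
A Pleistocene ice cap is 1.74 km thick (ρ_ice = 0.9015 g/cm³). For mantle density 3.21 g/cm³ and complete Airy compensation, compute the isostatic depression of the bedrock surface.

0.489 km

In Airy isostatic equilibrium: the ice load ρ_ice t is balanced by mantle displaced below, ρ_m s.
s = t ρ_ice / ρ_m = 1.74 km × 0.9015/3.21 = 0.489 km.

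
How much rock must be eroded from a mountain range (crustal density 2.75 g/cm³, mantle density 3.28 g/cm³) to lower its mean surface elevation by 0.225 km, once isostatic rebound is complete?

Net drop Δ = e − u = e − e ρ_c/ρ_m = e (ρ_m − ρ_c)/ρ_m.
e = Δ ρ_m/(ρ_m − ρ_c) = 0.225 km × 3.28/0.53 = 1.39 km.

1.39 km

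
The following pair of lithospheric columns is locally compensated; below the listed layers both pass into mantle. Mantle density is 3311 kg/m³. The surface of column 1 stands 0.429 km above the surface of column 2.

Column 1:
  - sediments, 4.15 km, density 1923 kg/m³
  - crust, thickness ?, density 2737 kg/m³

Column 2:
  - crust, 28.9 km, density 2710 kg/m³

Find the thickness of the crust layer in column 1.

22.7 km

Take the compensation level at the base of the deeper column (depth z_c below the surface of column 1) and equate Σ ρ_i t_i down to z_c; mantle fills any gap and the z_c terms cancel.
Column 1: 4.15×1923 + x×2737 + (z_c − 4.15 − x)×3311
Column 2: 0.429×0 + 28.9×2710 + (z_c − 0.429 − 28.9)×3311
The z_c×3311 term appears on both sides and cancels. Collect the known terms of each column as K = Σ(ρt)_known − 3311 × (depth of known layers): K_1 = 7980.45 − 3311×4.15 = −5760.2; K_2 = 78319 − 3311×(0.429 + 28.9) = −18789.319.
Balance: K_1 − x×(3311 − 2737) = K_2, so x = (K_1 − K_2)/(3311 − 2737) = 13029.1/574 = 22.7 km.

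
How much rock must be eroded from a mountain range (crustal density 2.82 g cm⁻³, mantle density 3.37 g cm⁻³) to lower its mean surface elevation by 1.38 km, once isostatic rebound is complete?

Net drop Δ = e − u = e − e ρ_c/ρ_m = e (ρ_m − ρ_c)/ρ_m.
e = Δ ρ_m/(ρ_m − ρ_c) = 1.38 km × 3.37/0.55 = 8.46 km.

8.46 km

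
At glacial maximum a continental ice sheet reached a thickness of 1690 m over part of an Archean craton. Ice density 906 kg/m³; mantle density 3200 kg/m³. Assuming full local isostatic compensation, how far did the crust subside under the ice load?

Equating mass per unit area of the two columns: the ice load ρ_ice t is balanced by mantle displaced below, ρ_m s.
s = t ρ_ice / ρ_m = 1690 m × 906/3200 = 478 m.

478 m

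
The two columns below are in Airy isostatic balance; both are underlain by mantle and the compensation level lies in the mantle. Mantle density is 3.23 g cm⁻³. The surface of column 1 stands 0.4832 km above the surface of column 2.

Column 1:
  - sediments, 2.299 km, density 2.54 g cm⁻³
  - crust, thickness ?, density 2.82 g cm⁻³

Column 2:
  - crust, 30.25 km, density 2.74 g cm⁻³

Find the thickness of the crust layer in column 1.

Take the compensation level at the base of the deeper column (depth z_c below the surface of column 1) and equate Σ ρ_i t_i down to z_c; mantle fills any gap and the z_c terms cancel.
Column 1: 2.299×2.54 + x×2.82 + (z_c − 2.299 − x)×3.23
Column 2: 0.4832×0 + 30.25×2.74 + (z_c − 0.4832 − 30.25)×3.23
The z_c×3.23 term appears on both sides and cancels. Collect the known terms of each column as K = Σ(ρt)_known − 3.23 × (depth of known layers): K_1 = 5.83946 − 3.23×2.299 = −1.58631; K_2 = 82.885 − 3.23×(0.4832 + 30.25) = −16.383236.
Balance: K_1 − x×(3.23 − 2.82) = K_2, so x = (K_1 − K_2)/(3.23 − 2.82) = 14.7969/0.41 = 36.1 km.

36.1 km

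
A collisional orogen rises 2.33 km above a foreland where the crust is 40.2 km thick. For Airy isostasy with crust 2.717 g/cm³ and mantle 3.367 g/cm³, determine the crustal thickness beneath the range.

52.3 km

Root depth r = h ρ_c / (ρ_m − ρ_c) = 2.33 km × 2.717 / 0.65 = 9.739 km.
Total thickness = T + h + r = 40.2 km + 2.33 km + 9.739 km = 52.3 km.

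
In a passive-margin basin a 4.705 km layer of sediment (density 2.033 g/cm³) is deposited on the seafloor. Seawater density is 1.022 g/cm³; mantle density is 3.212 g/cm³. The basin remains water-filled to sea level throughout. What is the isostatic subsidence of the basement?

2.17 km

Submarine loading: the sediment displaces seawater, and the subsidence is in turn flooded, so s (ρ_m − ρ_w) = t (ρ_sed − ρ_w).
s = 4.705 km × (2.033 − 1.022) / (3.212 − 1.022) = 2.17 km.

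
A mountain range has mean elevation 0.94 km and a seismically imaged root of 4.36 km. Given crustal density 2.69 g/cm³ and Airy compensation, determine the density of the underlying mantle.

3.27 g/cm³

Airy balance: ρ_c h = (ρ_m − ρ_c) r → ρ_m = ρ_c (1 + h/r).
ρ_m = 2.69 × (1 + 0.94 km/4.36 km) = 3.27 g/cm³.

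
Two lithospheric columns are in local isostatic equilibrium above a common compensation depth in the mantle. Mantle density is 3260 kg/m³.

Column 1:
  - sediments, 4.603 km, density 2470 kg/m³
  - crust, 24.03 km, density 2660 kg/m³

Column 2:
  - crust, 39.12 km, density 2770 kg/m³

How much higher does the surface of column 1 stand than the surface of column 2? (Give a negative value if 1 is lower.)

For any compensation level in the mantle, the mantle terms cancel and isostasy reduces to e = (Σt_1 − Σt_2) − (Σ(ρt)_1 − Σ(ρt)_2) / ρ_m.
Σt_1 = 28.633 km; Σt_2 = 39.12 km; Σ(ρt)_1 = 75289.21; Σ(ρt)_2 = 108362.4 (in km·kg/m³).
e = (28.633 − 39.12) − (75289.21 − 108362.4) / 3260 = −0.342 km.

−0.342 km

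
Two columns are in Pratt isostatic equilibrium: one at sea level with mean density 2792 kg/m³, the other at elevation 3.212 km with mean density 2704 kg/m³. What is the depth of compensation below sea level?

98.7 km

ρ_ref D = ρ (D + h) → D (ρ_ref − ρ) = ρ h.
D = ρ h/(ρ_ref − ρ) = 2704 × 3.212 km/(2792 − 2704) = 98.7 km.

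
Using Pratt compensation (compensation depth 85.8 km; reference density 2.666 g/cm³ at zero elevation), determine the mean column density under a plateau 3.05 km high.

Pratt balance: ρ_ref D = ρ (D + h).
ρ = ρ_ref D/(D + h) = 2.666 × 85.8 km/(85.8 km + 3.05 km) = 2.57 g/cm³.

2.57 g/cm³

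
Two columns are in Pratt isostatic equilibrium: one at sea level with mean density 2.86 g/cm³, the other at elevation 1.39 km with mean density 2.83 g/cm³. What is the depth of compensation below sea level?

131 km

ρ_ref D = ρ (D + h) → D (ρ_ref − ρ) = ρ h.
D = ρ h/(ρ_ref − ρ) = 2.83 × 1.39 km/(2.86 − 2.83) = 131 km.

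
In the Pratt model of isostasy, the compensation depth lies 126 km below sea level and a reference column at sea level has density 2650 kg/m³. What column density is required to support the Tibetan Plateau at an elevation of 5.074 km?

2550 kg/m³

Pratt balance: ρ_ref D = ρ (D + h).
ρ = ρ_ref D/(D + h) = 2650 × 126 km/(126 km + 5.074 km) = 2550 kg/m³.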